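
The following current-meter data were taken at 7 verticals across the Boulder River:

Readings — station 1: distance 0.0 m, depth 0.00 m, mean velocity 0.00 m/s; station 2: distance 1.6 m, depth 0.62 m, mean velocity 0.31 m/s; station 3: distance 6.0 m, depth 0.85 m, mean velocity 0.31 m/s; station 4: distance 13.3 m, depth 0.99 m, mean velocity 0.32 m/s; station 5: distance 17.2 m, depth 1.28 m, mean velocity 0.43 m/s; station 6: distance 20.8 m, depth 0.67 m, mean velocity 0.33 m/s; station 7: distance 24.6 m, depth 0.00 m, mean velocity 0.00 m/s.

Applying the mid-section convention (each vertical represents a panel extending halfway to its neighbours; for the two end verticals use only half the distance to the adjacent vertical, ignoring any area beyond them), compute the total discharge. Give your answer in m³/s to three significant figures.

6.77 m³/s

w_2 = (6.0 − 0.0)/2 = 3 m; q_2 = 0.31 × 0.62 × 3 = 0.5766 m³/s
w_3 = (13.3 − 1.6)/2 = 5.85 m; q_3 = 0.31 × 0.85 × 5.85 = 1.541 m³/s
w_4 = (17.2 − 6.0)/2 = 5.6 m; q_4 = 0.32 × 0.99 × 5.6 = 1.774 m³/s
w_5 = (20.8 − 13.3)/2 = 3.75 m; q_5 = 0.43 × 1.28 × 3.75 = 2.064 m³/s
w_6 = (24.6 − 17.2)/2 = 3.7 m; q_6 = 0.33 × 0.67 × 3.7 = 0.8181 m³/s
Stations 1, 7 contribute zero (depth or velocity is 0).
Q = Σ qᵢ = 6.774 m³/s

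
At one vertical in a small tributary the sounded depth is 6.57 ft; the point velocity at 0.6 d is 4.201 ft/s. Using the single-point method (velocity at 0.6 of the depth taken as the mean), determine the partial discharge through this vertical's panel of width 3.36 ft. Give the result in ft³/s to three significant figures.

92.7 ft³/s

v̄ = v₀.₆ = 4.201 ft/s
q = v̄ × d × w = 4.201 × 6.57 × 3.36 = 92.74 ft³/s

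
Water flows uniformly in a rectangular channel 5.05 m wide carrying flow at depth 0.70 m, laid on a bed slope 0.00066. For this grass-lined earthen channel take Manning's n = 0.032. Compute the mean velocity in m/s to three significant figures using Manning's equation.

A = b·y = 5.05 × 0.70 = 3.535 m²
P = b + 2y = 5.05 + 2×0.70 = 6.450 m
R = A/P = 3.535/6.450 = 0.5481 m
Q = (1/n)·A·R^(2/3)·S^(1/2) = (1/0.032) × 3.535 × 0.5481^(2/3) × 0.00066^(1/2) = 1.901 m³/s
V = Q/A = 1.901/3.535 = 0.5377 m/s

0.538 m/s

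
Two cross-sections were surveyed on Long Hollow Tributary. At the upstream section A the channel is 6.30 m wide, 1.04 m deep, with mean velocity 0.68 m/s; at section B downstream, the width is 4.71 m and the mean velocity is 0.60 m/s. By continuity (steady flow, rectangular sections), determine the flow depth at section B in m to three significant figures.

1.58 m

Q = A₁V₁ = (6.30×1.04) × 0.68 = 4.455 m³/s
d₂ = Q/(b₂ V₂) = 4.455/(4.71×0.60) = 1.577 m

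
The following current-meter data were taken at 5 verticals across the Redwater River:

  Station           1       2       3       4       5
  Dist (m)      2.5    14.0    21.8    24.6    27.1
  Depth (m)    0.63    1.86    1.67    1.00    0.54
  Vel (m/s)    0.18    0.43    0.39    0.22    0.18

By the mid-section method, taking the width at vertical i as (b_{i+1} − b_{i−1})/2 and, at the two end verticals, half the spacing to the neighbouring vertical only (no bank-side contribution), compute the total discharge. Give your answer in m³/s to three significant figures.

12.5 m³/s

w_1 = (14.0 − 2.5)/2 = 5.75 m; q_1 = 0.18 × 0.63 × 5.75 = 0.6521 m³/s
w_2 = (21.8 − 2.5)/2 = 9.65 m; q_2 = 0.43 × 1.86 × 9.65 = 7.718 m³/s
w_3 = (24.6 − 14.0)/2 = 5.3 m; q_3 = 0.39 × 1.67 × 5.3 = 3.452 m³/s
w_4 = (27.1 − 21.8)/2 = 2.65 m; q_4 = 0.22 × 1.00 × 2.65 = 0.5830 m³/s
w_5 = (27.1 − 24.6)/2 = 1.25 m; q_5 = 0.18 × 0.54 × 1.25 = 0.1215 m³/s
Q = Σ qᵢ = 12.53 m³/s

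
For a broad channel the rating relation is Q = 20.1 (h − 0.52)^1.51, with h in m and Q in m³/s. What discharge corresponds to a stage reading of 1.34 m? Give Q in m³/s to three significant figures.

14.9 m³/s

Q = 20.1 × (1.34 − 0.52)^1.51 = 20.1 × 0.82^1.51 = 14.90 m³/s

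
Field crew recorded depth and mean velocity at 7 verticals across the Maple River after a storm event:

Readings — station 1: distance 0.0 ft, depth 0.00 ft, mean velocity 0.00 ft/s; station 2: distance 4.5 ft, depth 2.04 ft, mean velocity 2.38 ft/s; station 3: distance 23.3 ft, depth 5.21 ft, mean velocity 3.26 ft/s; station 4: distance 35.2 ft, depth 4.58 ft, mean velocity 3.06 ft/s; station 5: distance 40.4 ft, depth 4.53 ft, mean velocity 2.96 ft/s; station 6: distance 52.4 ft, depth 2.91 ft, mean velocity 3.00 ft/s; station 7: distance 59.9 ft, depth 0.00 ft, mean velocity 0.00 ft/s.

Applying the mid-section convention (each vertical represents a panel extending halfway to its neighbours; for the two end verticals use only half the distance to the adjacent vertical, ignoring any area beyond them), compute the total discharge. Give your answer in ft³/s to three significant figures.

638 ft³/s

w_2 = (23.3 − 0.0)/2 = 11.65 ft; q_2 = 2.38 × 2.04 × 11.65 = 56.56 ft³/s
w_3 = (35.2 − 4.5)/2 = 15.35 ft; q_3 = 3.26 × 5.21 × 15.35 = 260.7 ft³/s
w_4 = (40.4 − 23.3)/2 = 8.55 ft; q_4 = 3.06 × 4.58 × 8.55 = 119.8 ft³/s
w_5 = (52.4 − 35.2)/2 = 8.6 ft; q_5 = 2.96 × 4.53 × 8.6 = 115.3 ft³/s
w_6 = (59.9 − 40.4)/2 = 9.75 ft; q_6 = 3.00 × 2.91 × 9.75 = 85.12 ft³/s
Stations 1, 7 contribute zero (depth or velocity is 0).
Q = Σ qᵢ = 637.5 ft³/s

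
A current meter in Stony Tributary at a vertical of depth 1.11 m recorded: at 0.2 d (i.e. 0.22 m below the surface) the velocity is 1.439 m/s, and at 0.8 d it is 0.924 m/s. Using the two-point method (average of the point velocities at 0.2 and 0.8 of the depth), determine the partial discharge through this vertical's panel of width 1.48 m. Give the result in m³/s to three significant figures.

1.94 m³/s

v̄ = (1.439 + 0.924) / 2 = 1.182 m/s
q = v̄ × d × w = 1.182 × 1.11 × 1.48 = 1.941 m³/s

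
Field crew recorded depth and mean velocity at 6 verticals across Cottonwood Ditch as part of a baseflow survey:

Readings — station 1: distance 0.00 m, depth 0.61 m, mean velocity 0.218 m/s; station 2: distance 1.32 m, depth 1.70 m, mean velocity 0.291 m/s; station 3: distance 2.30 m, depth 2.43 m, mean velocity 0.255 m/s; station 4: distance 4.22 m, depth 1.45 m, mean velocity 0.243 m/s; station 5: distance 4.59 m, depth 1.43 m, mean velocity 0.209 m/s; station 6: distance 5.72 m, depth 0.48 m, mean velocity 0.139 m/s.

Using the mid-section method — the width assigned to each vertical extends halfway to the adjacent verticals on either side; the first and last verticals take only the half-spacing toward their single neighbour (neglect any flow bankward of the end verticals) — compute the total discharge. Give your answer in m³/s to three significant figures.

w_1 = (1.32 − 0.00)/2 = 0.66 m; q_1 = 0.218 × 0.61 × 0.66 = 0.08777 m³/s
w_2 = (2.30 − 0.00)/2 = 1.15 m; q_2 = 0.291 × 1.70 × 1.15 = 0.5689 m³/s
w_3 = (4.22 − 1.32)/2 = 1.45 m; q_3 = 0.255 × 2.43 × 1.45 = 0.8985 m³/s
w_4 = (4.59 − 2.30)/2 = 1.145 m; q_4 = 0.243 × 1.45 × 1.145 = 0.4034 m³/s
w_5 = (5.72 − 4.22)/2 = 0.75 m; q_5 = 0.209 × 1.43 × 0.75 = 0.2242 m³/s
w_6 = (5.72 − 4.59)/2 = 0.565 m; q_6 = 0.139 × 0.48 × 0.565 = 0.03770 m³/s
Q = Σ qᵢ = 2.220 m³/s

2.22 m³/s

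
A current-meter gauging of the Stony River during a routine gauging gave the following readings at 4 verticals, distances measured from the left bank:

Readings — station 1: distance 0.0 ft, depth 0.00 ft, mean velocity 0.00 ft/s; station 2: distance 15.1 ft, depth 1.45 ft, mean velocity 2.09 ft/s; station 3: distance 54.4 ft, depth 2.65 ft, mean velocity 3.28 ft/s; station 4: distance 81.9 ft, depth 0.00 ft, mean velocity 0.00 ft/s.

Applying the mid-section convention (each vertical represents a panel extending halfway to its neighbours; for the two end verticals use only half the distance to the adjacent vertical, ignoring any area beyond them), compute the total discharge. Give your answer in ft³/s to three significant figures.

373 ft³/s

w_2 = (54.4 − 0.0)/2 = 27.2 ft; q_2 = 2.09 × 1.45 × 27.2 = 82.43 ft³/s
w_3 = (81.9 − 15.1)/2 = 33.4 ft; q_3 = 3.28 × 2.65 × 33.4 = 290.3 ft³/s
Stations 1, 4 contribute zero (depth or velocity is 0).
Q = Σ qᵢ = 372.7 ft³/s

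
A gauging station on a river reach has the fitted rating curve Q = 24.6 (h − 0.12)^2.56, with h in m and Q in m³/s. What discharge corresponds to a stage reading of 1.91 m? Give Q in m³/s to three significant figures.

Q = 24.6 × (1.91 − 0.12)^2.56 = 24.6 × 1.79^2.56 = 109.2 m³/s

109 m³/s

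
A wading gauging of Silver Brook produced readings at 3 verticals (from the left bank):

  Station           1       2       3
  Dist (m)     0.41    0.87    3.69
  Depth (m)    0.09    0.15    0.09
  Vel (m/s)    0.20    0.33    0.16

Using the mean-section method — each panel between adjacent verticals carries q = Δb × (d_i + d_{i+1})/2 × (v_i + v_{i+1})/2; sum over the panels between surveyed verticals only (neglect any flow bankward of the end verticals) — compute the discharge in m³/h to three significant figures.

Panel 1-2: Δb = 0.46 m, d̄ = (0.09+0.15)/2 = 0.12, v̄ = (0.20+0.33)/2 = 0.265 → q = 0.46×0.12×0.265 = 0.01463 m³/s
Panel 2-3: Δb = 2.82 m, d̄ = (0.15+0.09)/2 = 0.12, v̄ = (0.33+0.16)/2 = 0.245 → q = 2.82×0.12×0.245 = 0.08291 m³/s
Q = Σ q = 0.09754 m³/s
= 0.09754 × 3600 = 351.1 m³/h

351 m³/h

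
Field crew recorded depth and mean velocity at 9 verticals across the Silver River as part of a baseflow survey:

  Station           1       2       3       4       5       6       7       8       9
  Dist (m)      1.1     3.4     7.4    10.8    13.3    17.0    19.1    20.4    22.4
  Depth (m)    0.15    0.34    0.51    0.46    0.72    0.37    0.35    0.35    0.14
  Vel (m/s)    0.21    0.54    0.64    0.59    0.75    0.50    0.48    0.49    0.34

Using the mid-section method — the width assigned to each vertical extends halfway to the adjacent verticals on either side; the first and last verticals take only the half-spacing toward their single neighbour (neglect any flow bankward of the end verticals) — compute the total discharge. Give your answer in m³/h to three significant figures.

w_1 = (3.4 − 1.1)/2 = 1.15 m; q_1 = 0.21 × 0.15 × 1.15 = 0.03623 m³/s
w_2 = (7.4 − 1.1)/2 = 3.15 m; q_2 = 0.54 × 0.34 × 3.15 = 0.5783 m³/s
w_3 = (10.8 − 3.4)/2 = 3.7 m; q_3 = 0.64 × 0.51 × 3.7 = 1.208 m³/s
w_4 = (13.3 − 7.4)/2 = 2.95 m; q_4 = 0.59 × 0.46 × 2.95 = 0.8006 m³/s
w_5 = (17.0 − 10.8)/2 = 3.1 m; q_5 = 0.75 × 0.72 × 3.1 = 1.674 m³/s
w_6 = (19.1 − 13.3)/2 = 2.9 m; q_6 = 0.50 × 0.37 × 2.9 = 0.5365 m³/s
w_7 = (20.4 − 17.0)/2 = 1.7 m; q_7 = 0.48 × 0.35 × 1.7 = 0.2856 m³/s
w_8 = (22.4 − 19.1)/2 = 1.65 m; q_8 = 0.49 × 0.35 × 1.65 = 0.2830 m³/s
w_9 = (22.4 − 20.4)/2 = 1 m; q_9 = 0.34 × 0.14 × 1 = 0.04760 m³/s
Q = Σ qᵢ = 5.450 m³/s
= 5.450 × 3600 = 19620 m³/h

19600 m³/h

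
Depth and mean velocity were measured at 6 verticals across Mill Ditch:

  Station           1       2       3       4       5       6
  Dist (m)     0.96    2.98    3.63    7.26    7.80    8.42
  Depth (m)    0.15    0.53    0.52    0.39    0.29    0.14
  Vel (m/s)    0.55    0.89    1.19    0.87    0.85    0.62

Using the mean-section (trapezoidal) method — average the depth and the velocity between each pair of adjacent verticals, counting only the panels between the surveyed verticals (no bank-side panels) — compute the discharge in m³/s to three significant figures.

2.81 m³/s

Panel 1-2: Δb = 2.02 m, d̄ = (0.15+0.53)/2 = 0.34, v̄ = (0.55+0.89)/2 = 0.72 → q = 2.02×0.34×0.72 = 0.4945 m³/s
Panel 2-3: Δb = 0.65 m, d̄ = (0.53+0.52)/2 = 0.525, v̄ = (0.89+1.19)/2 = 1.04 → q = 0.65×0.525×1.04 = 0.3549 m³/s
Panel 3-4: Δb = 3.63 m, d̄ = (0.52+0.39)/2 = 0.455, v̄ = (1.19+0.87)/2 = 1.03 → q = 3.63×0.455×1.03 = 1.701 m³/s
Panel 4-5: Δb = 0.54 m, d̄ = (0.39+0.29)/2 = 0.34, v̄ = (0.87+0.85)/2 = 0.86 → q = 0.54×0.34×0.86 = 0.1579 m³/s
Panel 5-6: Δb = 0.62 m, d̄ = (0.29+0.14)/2 = 0.215, v̄ = (0.85+0.62)/2 = 0.735 → q = 0.62×0.215×0.735 = 0.09798 m³/s
Q = Σ q = 2.806 m³/s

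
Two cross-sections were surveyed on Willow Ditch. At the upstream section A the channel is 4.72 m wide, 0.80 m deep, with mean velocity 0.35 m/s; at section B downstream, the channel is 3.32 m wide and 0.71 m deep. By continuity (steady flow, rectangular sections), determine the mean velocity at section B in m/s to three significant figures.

Q = A₁V₁ = (4.72×0.80) × 0.35 = 1.322 m³/s
A₂ = 3.32 × 0.71 = 2.357 m²
V₂ = Q/A₂ = 1.322/2.357 = 0.5607 m/s

0.561 m/s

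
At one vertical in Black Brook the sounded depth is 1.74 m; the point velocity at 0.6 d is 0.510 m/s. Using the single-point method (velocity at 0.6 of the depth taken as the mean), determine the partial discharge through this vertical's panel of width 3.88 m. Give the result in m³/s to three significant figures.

3.44 m³/s

v̄ = v₀.₆ = 0.510 m/s
q = v̄ × d × w = 0.5100 × 1.74 × 3.88 = 3.443 m³/s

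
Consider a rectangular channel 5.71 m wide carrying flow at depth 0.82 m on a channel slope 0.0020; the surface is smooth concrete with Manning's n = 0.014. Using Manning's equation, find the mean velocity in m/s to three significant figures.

2.36 m/s

A = b·y = 5.71 × 0.82 = 4.682 m²
P = b + 2y = 5.71 + 2×0.82 = 7.350 m
R = A/P = 4.682/7.350 = 0.6370 m
Q = (1/n)·A·R^(2/3)·S^(1/2) = (1/0.014) × 4.682 × 0.6370^(2/3) × 0.0020^(1/2) = 11.07 m³/s
V = Q/A = 11.07/4.682 = 2.365 m/s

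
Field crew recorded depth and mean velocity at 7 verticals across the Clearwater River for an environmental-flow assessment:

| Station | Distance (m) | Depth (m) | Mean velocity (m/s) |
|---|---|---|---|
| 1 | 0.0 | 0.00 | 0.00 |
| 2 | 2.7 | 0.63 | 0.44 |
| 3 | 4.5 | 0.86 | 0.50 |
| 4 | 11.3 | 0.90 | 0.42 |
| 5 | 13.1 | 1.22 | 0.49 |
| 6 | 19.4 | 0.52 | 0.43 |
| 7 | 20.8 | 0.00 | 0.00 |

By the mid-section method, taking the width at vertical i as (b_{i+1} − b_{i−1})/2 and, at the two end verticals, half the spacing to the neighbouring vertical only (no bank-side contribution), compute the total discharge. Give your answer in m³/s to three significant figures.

7.38 m³/s

w_2 = (4.5 − 0.0)/2 = 2.25 m; q_2 = 0.44 × 0.63 × 2.25 = 0.6237 m³/s
w_3 = (11.3 − 2.7)/2 = 4.3 m; q_3 = 0.50 × 0.86 × 4.3 = 1.849 m³/s
w_4 = (13.1 − 4.5)/2 = 4.3 m; q_4 = 0.42 × 0.90 × 4.3 = 1.625 m³/s
w_5 = (19.4 − 11.3)/2 = 4.05 m; q_5 = 0.49 × 1.22 × 4.05 = 2.421 m³/s
w_6 = (20.8 − 13.1)/2 = 3.85 m; q_6 = 0.43 × 0.52 × 3.85 = 0.8609 m³/s
Stations 1, 7 contribute zero (depth or velocity is 0).
Q = Σ qᵢ = 7.380 m³/s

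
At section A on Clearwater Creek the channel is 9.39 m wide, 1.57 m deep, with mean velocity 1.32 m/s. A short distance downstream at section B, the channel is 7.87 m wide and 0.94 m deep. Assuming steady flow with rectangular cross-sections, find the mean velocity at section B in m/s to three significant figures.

Q = A₁V₁ = (9.39×1.57) × 1.32 = 19.46 m³/s
A₂ = 7.87 × 0.94 = 7.398 m²
V₂ = Q/A₂ = 19.46/7.398 = 2.630 m/s

2.63 m/s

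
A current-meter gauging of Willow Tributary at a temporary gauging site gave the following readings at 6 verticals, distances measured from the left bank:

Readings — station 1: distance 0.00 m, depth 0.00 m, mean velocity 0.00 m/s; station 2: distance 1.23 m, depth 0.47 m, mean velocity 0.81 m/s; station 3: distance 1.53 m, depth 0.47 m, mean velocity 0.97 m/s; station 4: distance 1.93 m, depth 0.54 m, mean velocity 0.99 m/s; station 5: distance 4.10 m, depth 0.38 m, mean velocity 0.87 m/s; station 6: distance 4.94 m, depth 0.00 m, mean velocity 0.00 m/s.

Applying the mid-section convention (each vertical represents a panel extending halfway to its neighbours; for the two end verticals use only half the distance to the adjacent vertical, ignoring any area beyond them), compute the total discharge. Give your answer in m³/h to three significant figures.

w_2 = (1.53 − 0.00)/2 = 0.765 m; q_2 = 0.81 × 0.47 × 0.765 = 0.2912 m³/s
w_3 = (1.93 − 1.23)/2 = 0.35 m; q_3 = 0.97 × 0.47 × 0.35 = 0.1596 m³/s
w_4 = (4.10 − 1.53)/2 = 1.285 m; q_4 = 0.99 × 0.54 × 1.285 = 0.6870 m³/s
w_5 = (4.94 − 1.93)/2 = 1.505 m; q_5 = 0.87 × 0.38 × 1.505 = 0.4976 m³/s
Stations 1, 6 contribute zero (depth or velocity is 0).
Q = Σ qᵢ = 1.635 m³/s
= 1.635 × 3600 = 5887 m³/h

5890 m³/h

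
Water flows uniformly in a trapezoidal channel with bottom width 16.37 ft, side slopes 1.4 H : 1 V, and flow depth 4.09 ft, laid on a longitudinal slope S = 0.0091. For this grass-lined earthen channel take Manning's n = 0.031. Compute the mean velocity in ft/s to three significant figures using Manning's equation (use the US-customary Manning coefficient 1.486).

A = (b + z·y)·y = (16.37 + 1.4×4.09)×4.09 = 90.37 ft²
P = b + 2y√(1+z²) = 16.37 + 2×4.09×√(1+1.4²) = 30.44 ft
R = A/P = 90.37/30.44 = 2.969 ft
Q = (1.486/n)·A·R^(2/3)·S^(1/2) = (1.486/0.031) × 90.37 × 2.969^(2/3) × 0.0091^(1/2) = 853.6 ft³/s
V = Q/A = 853.6/90.37 = 9.445 ft/s

9.45 ft/s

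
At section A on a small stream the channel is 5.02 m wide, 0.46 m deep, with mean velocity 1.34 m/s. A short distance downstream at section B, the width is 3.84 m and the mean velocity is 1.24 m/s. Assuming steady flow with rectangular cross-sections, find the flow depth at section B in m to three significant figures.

0.650 m

Q = A₁V₁ = (5.02×0.46) × 1.34 = 3.094 m³/s
d₂ = Q/(b₂ V₂) = 3.094/(3.84×1.24) = 0.6499 m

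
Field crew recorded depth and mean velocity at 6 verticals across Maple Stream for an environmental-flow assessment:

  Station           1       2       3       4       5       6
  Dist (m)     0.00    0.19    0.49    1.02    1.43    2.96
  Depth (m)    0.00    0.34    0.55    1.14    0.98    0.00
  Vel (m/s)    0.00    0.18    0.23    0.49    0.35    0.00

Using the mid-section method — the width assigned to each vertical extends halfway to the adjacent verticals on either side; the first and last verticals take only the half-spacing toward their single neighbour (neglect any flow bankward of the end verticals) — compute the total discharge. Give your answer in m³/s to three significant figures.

w_2 = (0.49 − 0.00)/2 = 0.245 m; q_2 = 0.18 × 0.34 × 0.245 = 0.01499 m³/s
w_3 = (1.02 − 0.19)/2 = 0.415 m; q_3 = 0.23 × 0.55 × 0.415 = 0.05250 m³/s
w_4 = (1.43 − 0.49)/2 = 0.47 m; q_4 = 0.49 × 1.14 × 0.47 = 0.2625 m³/s
w_5 = (2.96 − 1.02)/2 = 0.97 m; q_5 = 0.35 × 0.98 × 0.97 = 0.3327 m³/s
Stations 1, 6 contribute zero (depth or velocity is 0).
Q = Σ qᵢ = 0.6627 m³/s

0.663 m³/s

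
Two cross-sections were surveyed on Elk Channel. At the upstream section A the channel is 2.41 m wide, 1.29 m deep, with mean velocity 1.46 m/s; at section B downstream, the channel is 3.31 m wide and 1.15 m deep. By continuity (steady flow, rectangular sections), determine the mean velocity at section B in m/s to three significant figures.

1.19 m/s

Q = A₁V₁ = (2.41×1.29) × 1.46 = 4.539 m³/s
A₂ = 3.31 × 1.15 = 3.807 m²
V₂ = Q/A₂ = 4.539/3.807 = 1.192 m/s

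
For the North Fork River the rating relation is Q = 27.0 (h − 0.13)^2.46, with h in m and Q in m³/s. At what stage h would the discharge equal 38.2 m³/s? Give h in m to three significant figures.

h − h₀ = (Q/C)^(1/b) = (38.2/27.0)^(1/2.46) = 1.151 m
h = 0.13 + 1.151 = 1.281 m

1.28 m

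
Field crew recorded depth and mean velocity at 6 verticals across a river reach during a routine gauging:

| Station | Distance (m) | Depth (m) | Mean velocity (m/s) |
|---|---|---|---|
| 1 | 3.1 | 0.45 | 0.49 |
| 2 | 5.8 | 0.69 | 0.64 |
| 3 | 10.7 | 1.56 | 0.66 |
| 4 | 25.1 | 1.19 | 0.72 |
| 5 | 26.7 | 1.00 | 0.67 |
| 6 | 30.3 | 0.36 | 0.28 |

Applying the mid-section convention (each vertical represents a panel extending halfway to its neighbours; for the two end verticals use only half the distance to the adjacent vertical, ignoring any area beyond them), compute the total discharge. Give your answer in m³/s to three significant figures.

20.7 m³/s

w_1 = (5.8 − 3.1)/2 = 1.35 m; q_1 = 0.49 × 0.45 × 1.35 = 0.2977 m³/s
w_2 = (10.7 − 3.1)/2 = 3.8 m; q_2 = 0.64 × 0.69 × 3.8 = 1.678 m³/s
w_3 = (25.1 − 5.8)/2 = 9.65 m; q_3 = 0.66 × 1.56 × 9.65 = 9.936 m³/s
w_4 = (26.7 − 10.7)/2 = 8 m; q_4 = 0.72 × 1.19 × 8 = 6.854 m³/s
w_5 = (30.3 − 25.1)/2 = 2.6 m; q_5 = 0.67 × 1.00 × 2.6 = 1.742 m³/s
w_6 = (30.3 − 26.7)/2 = 1.8 m; q_6 = 0.28 × 0.36 × 1.8 = 0.1814 m³/s
Q = Σ qᵢ = 20.69 m³/s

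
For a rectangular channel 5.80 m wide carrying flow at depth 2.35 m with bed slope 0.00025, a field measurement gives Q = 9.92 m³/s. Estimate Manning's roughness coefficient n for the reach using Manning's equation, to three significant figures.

A = b·y = 5.80 × 2.35 = 13.63 m²
P = b + 2y = 5.80 + 2×2.35 = 10.50 m
R = A/P = 13.63/10.50 = 1.298 m
n = (1/Q)·A·R^(2/3)·S^(1/2) = (1/9.92) × 13.63 × 1.190 × 0.01581 = 0.02585

0.0259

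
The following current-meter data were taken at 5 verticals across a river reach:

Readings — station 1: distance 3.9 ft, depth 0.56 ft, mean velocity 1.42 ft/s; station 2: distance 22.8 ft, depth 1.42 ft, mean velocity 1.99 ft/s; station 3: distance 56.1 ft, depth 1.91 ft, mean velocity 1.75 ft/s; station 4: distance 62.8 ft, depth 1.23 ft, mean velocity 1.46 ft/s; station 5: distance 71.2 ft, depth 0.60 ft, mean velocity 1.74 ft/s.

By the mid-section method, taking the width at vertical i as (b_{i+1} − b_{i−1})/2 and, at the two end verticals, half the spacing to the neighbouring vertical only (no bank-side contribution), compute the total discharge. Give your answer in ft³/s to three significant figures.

166 ft³/s

w_1 = (22.8 − 3.9)/2 = 9.45 ft; q_1 = 1.42 × 0.56 × 9.45 = 7.515 ft³/s
w_2 = (56.1 − 3.9)/2 = 26.1 ft; q_2 = 1.99 × 1.42 × 26.1 = 73.75 ft³/s
w_3 = (62.8 − 22.8)/2 = 20 ft; q_3 = 1.75 × 1.91 × 20 = 66.85 ft³/s
w_4 = (71.2 − 56.1)/2 = 7.55 ft; q_4 = 1.46 × 1.23 × 7.55 = 13.56 ft³/s
w_5 = (71.2 − 62.8)/2 = 4.2 ft; q_5 = 1.74 × 0.60 × 4.2 = 4.385 ft³/s
Q = Σ qᵢ = 166.1 ft³/s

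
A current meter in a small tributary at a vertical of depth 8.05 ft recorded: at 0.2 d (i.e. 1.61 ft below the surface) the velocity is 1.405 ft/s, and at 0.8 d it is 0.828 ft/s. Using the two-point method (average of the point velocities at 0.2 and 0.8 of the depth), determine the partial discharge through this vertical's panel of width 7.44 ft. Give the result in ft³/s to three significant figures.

v̄ = (1.405 + 0.828) / 2 = 1.117 ft/s
q = v̄ × d × w = 1.117 × 8.05 × 7.44 = 66.87 ft³/s

66.9 ft³/s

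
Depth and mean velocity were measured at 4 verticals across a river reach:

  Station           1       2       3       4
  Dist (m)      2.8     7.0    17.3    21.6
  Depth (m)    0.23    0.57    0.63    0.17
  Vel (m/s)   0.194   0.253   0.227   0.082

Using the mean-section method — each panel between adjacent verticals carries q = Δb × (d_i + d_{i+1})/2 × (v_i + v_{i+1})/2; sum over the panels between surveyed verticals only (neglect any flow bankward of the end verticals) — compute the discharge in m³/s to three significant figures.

2.12 m³/s

Panel 1-2: Δb = 4.2 m, d̄ = (0.23+0.57)/2 = 0.4, v̄ = (0.194+0.253)/2 = 0.2235 → q = 4.2×0.4×0.2235 = 0.3755 m³/s
Panel 2-3: Δb = 10.3 m, d̄ = (0.57+0.63)/2 = 0.6, v̄ = (0.253+0.227)/2 = 0.24 → q = 10.3×0.6×0.24 = 1.483 m³/s
Panel 3-4: Δb = 4.3 m, d̄ = (0.63+0.17)/2 = 0.4, v̄ = (0.227+0.082)/2 = 0.1545 → q = 4.3×0.4×0.1545 = 0.2657 m³/s
Q = Σ q = 2.124 m³/s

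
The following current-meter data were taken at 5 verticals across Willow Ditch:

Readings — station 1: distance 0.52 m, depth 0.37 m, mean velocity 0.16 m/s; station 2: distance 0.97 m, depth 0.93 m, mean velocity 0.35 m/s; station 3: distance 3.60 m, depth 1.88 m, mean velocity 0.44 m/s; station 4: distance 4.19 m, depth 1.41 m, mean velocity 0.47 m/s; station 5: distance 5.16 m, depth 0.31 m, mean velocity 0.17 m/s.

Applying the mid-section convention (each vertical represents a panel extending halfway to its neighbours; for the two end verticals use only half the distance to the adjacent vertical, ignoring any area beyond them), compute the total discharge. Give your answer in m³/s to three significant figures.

2.39 m³/s

w_1 = (0.97 − 0.52)/2 = 0.225 m; q_1 = 0.16 × 0.37 × 0.225 = 0.01332 m³/s
w_2 = (3.60 − 0.52)/2 = 1.54 m; q_2 = 0.35 × 0.93 × 1.54 = 0.5013 m³/s
w_3 = (4.19 − 0.97)/2 = 1.61 m; q_3 = 0.44 × 1.88 × 1.61 = 1.332 m³/s
w_4 = (5.16 − 3.60)/2 = 0.78 m; q_4 = 0.47 × 1.41 × 0.78 = 0.5169 m³/s
w_5 = (5.16 − 4.19)/2 = 0.485 m; q_5 = 0.17 × 0.31 × 0.485 = 0.02556 m³/s
Q = Σ qᵢ = 2.389 m³/s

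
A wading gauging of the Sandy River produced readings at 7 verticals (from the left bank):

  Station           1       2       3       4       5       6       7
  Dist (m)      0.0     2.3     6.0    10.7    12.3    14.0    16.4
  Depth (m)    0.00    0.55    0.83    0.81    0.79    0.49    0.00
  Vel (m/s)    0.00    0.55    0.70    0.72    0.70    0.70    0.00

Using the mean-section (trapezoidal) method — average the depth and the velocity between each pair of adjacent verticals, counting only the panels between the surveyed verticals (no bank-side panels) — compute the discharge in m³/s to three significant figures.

Panel 1-2: Δb = 2.3 m, d̄ = (0.00+0.55)/2 = 0.275, v̄ = (0.00+0.55)/2 = 0.275 → q = 2.3×0.275×0.275 = 0.1739 m³/s
Panel 2-3: Δb = 3.7 m, d̄ = (0.55+0.83)/2 = 0.69, v̄ = (0.55+0.70)/2 = 0.625 → q = 3.7×0.69×0.625 = 1.596 m³/s
Panel 3-4: Δb = 4.7 m, d̄ = (0.83+0.81)/2 = 0.82, v̄ = (0.70+0.72)/2 = 0.71 → q = 4.7×0.82×0.71 = 2.736 m³/s
Panel 4-5: Δb = 1.6 m, d̄ = (0.81+0.79)/2 = 0.8, v̄ = (0.72+0.70)/2 = 0.71 → q = 1.6×0.8×0.71 = 0.9088 m³/s
Panel 5-6: Δb = 1.7 m, d̄ = (0.79+0.49)/2 = 0.64, v̄ = (0.70+0.70)/2 = 0.7 → q = 1.7×0.64×0.7 = 0.7616 m³/s
Panel 6-7: Δb = 2.4 m, d̄ = (0.49+0.00)/2 = 0.245, v̄ = (0.70+0.00)/2 = 0.35 → q = 2.4×0.245×0.35 = 0.2058 m³/s
Q = Σ q = 6.382 m³/s

6.38 m³/s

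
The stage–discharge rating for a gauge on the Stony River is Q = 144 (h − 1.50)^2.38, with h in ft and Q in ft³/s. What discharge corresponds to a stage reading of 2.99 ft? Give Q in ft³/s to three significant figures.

372 ft³/s

Q = 144 × (2.99 − 1.50)^2.38 = 144 × 1.49^2.38 = 372.0 ft³/s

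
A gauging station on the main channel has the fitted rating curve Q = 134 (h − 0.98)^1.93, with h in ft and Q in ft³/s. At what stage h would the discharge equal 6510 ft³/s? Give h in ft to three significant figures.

8.46 ft

h − h₀ = (Q/C)^(1/b) = (6510/134)^(1/1.93) = 7.479 ft
h = 0.98 + 7.479 = 8.459 ft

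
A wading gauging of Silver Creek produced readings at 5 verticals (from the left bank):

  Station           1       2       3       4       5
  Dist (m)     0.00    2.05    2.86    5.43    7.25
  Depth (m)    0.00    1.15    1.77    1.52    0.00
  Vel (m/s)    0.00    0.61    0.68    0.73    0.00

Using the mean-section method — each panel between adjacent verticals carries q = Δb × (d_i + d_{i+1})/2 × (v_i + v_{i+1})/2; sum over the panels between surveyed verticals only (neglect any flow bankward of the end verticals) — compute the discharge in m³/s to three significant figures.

4.61 m³/s

Panel 1-2: Δb = 2.05 m, d̄ = (0.00+1.15)/2 = 0.575, v̄ = (0.00+0.61)/2 = 0.305 → q = 2.05×0.575×0.305 = 0.3595 m³/s
Panel 2-3: Δb = 0.81 m, d̄ = (1.15+1.77)/2 = 1.46, v̄ = (0.61+0.68)/2 = 0.645 → q = 0.81×1.46×0.645 = 0.7628 m³/s
Panel 3-4: Δb = 2.57 m, d̄ = (1.77+1.52)/2 = 1.645, v̄ = (0.68+0.73)/2 = 0.705 → q = 2.57×1.645×0.705 = 2.980 m³/s
Panel 4-5: Δb = 1.82 m, d̄ = (1.52+0.00)/2 = 0.76, v̄ = (0.73+0.00)/2 = 0.365 → q = 1.82×0.76×0.365 = 0.5049 m³/s
Q = Σ q = 4.608 m³/s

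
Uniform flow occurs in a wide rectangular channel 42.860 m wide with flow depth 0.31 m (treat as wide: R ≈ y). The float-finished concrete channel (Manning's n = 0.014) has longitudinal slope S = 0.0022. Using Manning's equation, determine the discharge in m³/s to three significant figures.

A = b·y = 42.860 × 0.31 = 13.29 m²
Wide channel: R ≈ y = 0.31 m
Q = (1/n)·A·R^(2/3)·S^(1/2) = (1/0.014) × 13.29 × 0.3100^(2/3) × 0.0022^(1/2) = 20.39 m³/s

20.4 m³/s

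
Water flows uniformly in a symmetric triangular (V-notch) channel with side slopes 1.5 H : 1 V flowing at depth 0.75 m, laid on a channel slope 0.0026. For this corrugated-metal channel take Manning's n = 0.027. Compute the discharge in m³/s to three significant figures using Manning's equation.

A = z·y² = 1.5×0.75² = 0.8438 m²
P = 2y√(1+z²) = 2×0.75×√(1+1.5²) = 2.704 m
R = A/P = 0.8438/2.704 = 0.3120 m
Q = (1/n)·A·R^(2/3)·S^(1/2) = (1/0.027) × 0.8438 × 0.3120^(2/3) × 0.0026^(1/2) = 0.7330 m³/s

0.733 m³/s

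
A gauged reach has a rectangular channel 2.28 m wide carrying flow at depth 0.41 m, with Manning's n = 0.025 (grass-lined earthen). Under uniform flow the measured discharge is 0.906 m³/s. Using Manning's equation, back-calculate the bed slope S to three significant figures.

A = b·y = 2.28 × 0.41 = 0.9348 m²
P = b + 2y = 2.28 + 2×0.41 = 3.100 m
R = A/P = 0.9348/3.100 = 0.3015 m
S = (Q·n / (1·A·R^(2/3)))² = (0.906×0.025 / (1×0.9348×0.4497))² = 0.002903

0.00290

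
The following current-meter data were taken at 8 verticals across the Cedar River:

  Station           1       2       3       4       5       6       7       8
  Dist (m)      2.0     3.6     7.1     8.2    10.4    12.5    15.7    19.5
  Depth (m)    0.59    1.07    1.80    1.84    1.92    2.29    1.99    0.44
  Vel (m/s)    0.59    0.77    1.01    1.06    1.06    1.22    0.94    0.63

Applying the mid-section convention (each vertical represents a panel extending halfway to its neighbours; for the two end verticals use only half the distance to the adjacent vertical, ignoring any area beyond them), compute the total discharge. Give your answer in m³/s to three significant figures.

w_1 = (3.6 − 2.0)/2 = 0.8 m; q_1 = 0.59 × 0.59 × 0.8 = 0.2785 m³/s
w_2 = (7.1 − 2.0)/2 = 2.55 m; q_2 = 0.77 × 1.07 × 2.55 = 2.101 m³/s
w_3 = (8.2 − 3.6)/2 = 2.3 m; q_3 = 1.01 × 1.80 × 2.3 = 4.181 m³/s
w_4 = (10.4 − 7.1)/2 = 1.65 m; q_4 = 1.06 × 1.84 × 1.65 = 3.218 m³/s
w_5 = (12.5 − 8.2)/2 = 2.15 m; q_5 = 1.06 × 1.92 × 2.15 = 4.376 m³/s
w_6 = (15.7 − 10.4)/2 = 2.65 m; q_6 = 1.22 × 2.29 × 2.65 = 7.404 m³/s
w_7 = (19.5 − 12.5)/2 = 3.5 m; q_7 = 0.94 × 1.99 × 3.5 = 6.547 m³/s
w_8 = (19.5 − 15.7)/2 = 1.9 m; q_8 = 0.63 × 0.44 × 1.9 = 0.5267 m³/s
Q = Σ qᵢ = 28.63 m³/s

28.6 m³/s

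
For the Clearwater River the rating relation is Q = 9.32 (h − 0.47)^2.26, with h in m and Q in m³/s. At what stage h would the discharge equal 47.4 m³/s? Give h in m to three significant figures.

h − h₀ = (Q/C)^(1/b) = (47.4/9.32)^(1/2.26) = 2.054 m
h = 0.47 + 2.054 = 2.524 m

2.52 m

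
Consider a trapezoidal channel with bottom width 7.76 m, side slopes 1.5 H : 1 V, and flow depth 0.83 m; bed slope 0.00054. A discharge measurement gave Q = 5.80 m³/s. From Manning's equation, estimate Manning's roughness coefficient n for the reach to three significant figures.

0.0235

A = (b + z·y)·y = (7.76 + 1.5×0.83)×0.83 = 7.474 m²
P = b + 2y√(1+z²) = 7.76 + 2×0.83×√(1+1.5²) = 10.75 m
R = A/P = 7.474/10.75 = 0.6951 m
n = (1/Q)·A·R^(2/3)·S^(1/2) = (1/5.80) × 7.474 × 0.7847 × 0.02324 = 0.02350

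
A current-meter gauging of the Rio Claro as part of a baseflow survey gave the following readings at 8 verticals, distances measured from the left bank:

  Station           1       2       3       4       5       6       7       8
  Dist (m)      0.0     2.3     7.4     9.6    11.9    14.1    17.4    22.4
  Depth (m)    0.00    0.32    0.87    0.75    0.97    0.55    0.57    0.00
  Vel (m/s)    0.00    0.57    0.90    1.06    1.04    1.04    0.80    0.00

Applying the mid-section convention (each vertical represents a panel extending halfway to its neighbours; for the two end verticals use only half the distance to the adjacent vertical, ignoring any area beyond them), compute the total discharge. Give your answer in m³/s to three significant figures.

11.1 m³/s

w_2 = (7.4 − 0.0)/2 = 3.7 m; q_2 = 0.57 × 0.32 × 3.7 = 0.6749 m³/s
w_3 = (9.6 − 2.3)/2 = 3.65 m; q_3 = 0.90 × 0.87 × 3.65 = 2.858 m³/s
w_4 = (11.9 − 7.4)/2 = 2.25 m; q_4 = 1.06 × 0.75 × 2.25 = 1.789 m³/s
w_5 = (14.1 − 9.6)/2 = 2.25 m; q_5 = 1.04 × 0.97 × 2.25 = 2.270 m³/s
w_6 = (17.4 − 11.9)/2 = 2.75 m; q_6 = 1.04 × 0.55 × 2.75 = 1.573 m³/s
w_7 = (22.4 − 14.1)/2 = 4.15 m; q_7 = 0.80 × 0.57 × 4.15 = 1.892 m³/s
Stations 1, 8 contribute zero (depth or velocity is 0).
Q = Σ qᵢ = 11.06 m³/s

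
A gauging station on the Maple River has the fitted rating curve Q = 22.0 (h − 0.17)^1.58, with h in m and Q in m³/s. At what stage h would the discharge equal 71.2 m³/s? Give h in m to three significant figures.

h − h₀ = (Q/C)^(1/b) = (71.2/22.0)^(1/1.58) = 2.103 m
h = 0.17 + 2.103 = 2.273 m

2.27 m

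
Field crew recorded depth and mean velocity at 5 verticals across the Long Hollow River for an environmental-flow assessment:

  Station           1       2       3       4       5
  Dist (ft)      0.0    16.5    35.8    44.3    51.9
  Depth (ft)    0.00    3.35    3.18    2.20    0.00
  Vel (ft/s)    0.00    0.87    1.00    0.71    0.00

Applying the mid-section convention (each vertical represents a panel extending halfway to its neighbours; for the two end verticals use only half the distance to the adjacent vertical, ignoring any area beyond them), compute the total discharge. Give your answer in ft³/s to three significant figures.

w_2 = (35.8 − 0.0)/2 = 17.9 ft; q_2 = 0.87 × 3.35 × 17.9 = 52.17 ft³/s
w_3 = (44.3 − 16.5)/2 = 13.9 ft; q_3 = 1.00 × 3.18 × 13.9 = 44.20 ft³/s
w_4 = (51.9 − 35.8)/2 = 8.05 ft; q_4 = 0.71 × 2.20 × 8.05 = 12.57 ft³/s
Stations 1, 5 contribute zero (depth or velocity is 0).
Q = Σ qᵢ = 108.9 ft³/s

109 ft³/s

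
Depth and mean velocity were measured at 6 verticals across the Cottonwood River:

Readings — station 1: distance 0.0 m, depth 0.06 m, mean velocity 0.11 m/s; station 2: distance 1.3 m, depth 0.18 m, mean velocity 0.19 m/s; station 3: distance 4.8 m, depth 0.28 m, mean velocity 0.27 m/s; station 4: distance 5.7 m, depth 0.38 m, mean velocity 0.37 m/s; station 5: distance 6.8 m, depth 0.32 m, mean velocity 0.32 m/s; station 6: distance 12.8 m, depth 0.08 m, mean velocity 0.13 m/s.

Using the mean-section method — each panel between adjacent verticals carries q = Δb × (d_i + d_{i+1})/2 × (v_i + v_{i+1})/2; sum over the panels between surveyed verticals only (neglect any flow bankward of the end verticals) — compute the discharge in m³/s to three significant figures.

Panel 1-2: Δb = 1.3 m, d̄ = (0.06+0.18)/2 = 0.12, v̄ = (0.11+0.19)/2 = 0.15 → q = 1.3×0.12×0.15 = 0.02340 m³/s
Panel 2-3: Δb = 3.5 m, d̄ = (0.18+0.28)/2 = 0.23, v̄ = (0.19+0.27)/2 = 0.23 → q = 3.5×0.23×0.23 = 0.1852 m³/s
Panel 3-4: Δb = 0.9 m, d̄ = (0.28+0.38)/2 = 0.33, v̄ = (0.27+0.37)/2 = 0.32 → q = 0.9×0.33×0.32 = 0.09504 m³/s
Panel 4-5: Δb = 1.1 m, d̄ = (0.38+0.32)/2 = 0.35, v̄ = (0.37+0.32)/2 = 0.345 → q = 1.1×0.35×0.345 = 0.1328 m³/s
Panel 5-6: Δb = 6 m, d̄ = (0.32+0.08)/2 = 0.2, v̄ = (0.32+0.13)/2 = 0.225 → q = 6×0.2×0.225 = 0.2700 m³/s
Q = Σ q = 0.7064 m³/s

0.706 m³/s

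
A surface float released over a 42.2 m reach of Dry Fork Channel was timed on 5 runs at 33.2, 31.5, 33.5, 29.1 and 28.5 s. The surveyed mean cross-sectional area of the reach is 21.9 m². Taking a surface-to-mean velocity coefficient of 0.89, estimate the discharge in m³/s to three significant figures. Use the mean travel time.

26.4 m³/s

t̄ = (33.2 + 31.5 + 33.5 + 29.1 + 28.5) / 5 = 31.16 s
v_surface = L / t̄ = 42.2 / 31.16 = 1.354 m/s
v_mean = 0.89 × 1.354 = 1.205 m/s
Q = A × v_mean = 21.9 × 1.205 = 26.40 m³/s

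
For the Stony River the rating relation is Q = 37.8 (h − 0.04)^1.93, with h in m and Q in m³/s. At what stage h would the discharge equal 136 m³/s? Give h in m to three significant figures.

1.98 m

h − h₀ = (Q/C)^(1/b) = (136/37.8)^(1/1.93) = 1.941 m
h = 0.04 + 1.941 = 1.981 m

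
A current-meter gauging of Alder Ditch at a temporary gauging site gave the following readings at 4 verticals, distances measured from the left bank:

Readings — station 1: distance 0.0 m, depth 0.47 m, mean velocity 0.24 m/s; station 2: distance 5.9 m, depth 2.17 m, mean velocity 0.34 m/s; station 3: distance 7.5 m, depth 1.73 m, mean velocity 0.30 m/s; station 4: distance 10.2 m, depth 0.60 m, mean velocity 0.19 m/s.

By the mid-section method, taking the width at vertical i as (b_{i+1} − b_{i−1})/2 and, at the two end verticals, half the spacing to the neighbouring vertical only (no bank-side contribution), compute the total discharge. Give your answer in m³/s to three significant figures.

4.37 m³/s

w_1 = (5.9 − 0.0)/2 = 2.95 m; q_1 = 0.24 × 0.47 × 2.95 = 0.3328 m³/s
w_2 = (7.5 − 0.0)/2 = 3.75 m; q_2 = 0.34 × 2.17 × 3.75 = 2.767 m³/s
w_3 = (10.2 − 5.9)/2 = 2.15 m; q_3 = 0.30 × 1.73 × 2.15 = 1.116 m³/s
w_4 = (10.2 − 7.5)/2 = 1.35 m; q_4 = 0.19 × 0.60 × 1.35 = 0.1539 m³/s
Q = Σ qᵢ = 4.369 m³/s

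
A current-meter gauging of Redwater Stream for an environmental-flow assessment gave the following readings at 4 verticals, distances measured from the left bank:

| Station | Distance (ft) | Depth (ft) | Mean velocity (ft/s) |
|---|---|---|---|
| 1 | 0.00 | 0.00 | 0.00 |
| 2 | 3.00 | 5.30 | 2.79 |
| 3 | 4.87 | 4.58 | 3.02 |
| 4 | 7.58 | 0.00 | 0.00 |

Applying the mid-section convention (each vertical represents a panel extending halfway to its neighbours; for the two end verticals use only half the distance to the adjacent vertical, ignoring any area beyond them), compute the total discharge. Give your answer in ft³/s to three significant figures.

67.7 ft³/s

w_2 = (4.87 − 0.00)/2 = 2.435 ft; q_2 = 2.79 × 5.30 × 2.435 = 36.01 ft³/s
w_3 = (7.58 − 3.00)/2 = 2.29 ft; q_3 = 3.02 × 4.58 × 2.29 = 31.67 ft³/s
Stations 1, 4 contribute zero (depth or velocity is 0).
Q = Σ qᵢ = 67.68 ft³/s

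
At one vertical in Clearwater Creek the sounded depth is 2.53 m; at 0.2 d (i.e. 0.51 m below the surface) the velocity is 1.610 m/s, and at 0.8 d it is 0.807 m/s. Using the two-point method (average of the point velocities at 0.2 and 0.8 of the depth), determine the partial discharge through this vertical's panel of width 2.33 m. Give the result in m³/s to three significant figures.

7.12 m³/s

v̄ = (1.610 + 0.807) / 2 = 1.209 m/s
q = v̄ × d × w = 1.209 × 2.53 × 2.33 = 7.124 m³/s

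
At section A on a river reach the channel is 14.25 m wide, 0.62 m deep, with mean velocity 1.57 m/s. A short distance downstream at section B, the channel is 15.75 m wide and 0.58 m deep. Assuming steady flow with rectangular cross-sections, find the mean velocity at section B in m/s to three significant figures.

1.52 m/s

Q = A₁V₁ = (14.25×0.62) × 1.57 = 13.87 m³/s
A₂ = 15.75 × 0.58 = 9.135 m²
V₂ = Q/A₂ = 13.87/9.135 = 1.518 m/s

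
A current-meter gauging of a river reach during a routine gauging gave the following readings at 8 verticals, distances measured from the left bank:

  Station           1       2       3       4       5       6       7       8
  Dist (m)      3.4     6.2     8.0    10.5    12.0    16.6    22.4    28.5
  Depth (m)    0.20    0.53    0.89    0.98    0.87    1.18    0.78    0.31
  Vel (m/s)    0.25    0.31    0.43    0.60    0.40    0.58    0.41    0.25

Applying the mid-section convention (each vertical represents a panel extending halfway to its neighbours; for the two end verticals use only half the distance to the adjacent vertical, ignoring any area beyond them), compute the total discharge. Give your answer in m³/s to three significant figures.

w_1 = (6.2 − 3.4)/2 = 1.4 m; q_1 = 0.25 × 0.20 × 1.4 = 0.07000 m³/s
w_2 = (8.0 − 3.4)/2 = 2.3 m; q_2 = 0.31 × 0.53 × 2.3 = 0.3779 m³/s
w_3 = (10.5 − 6.2)/2 = 2.15 m; q_3 = 0.43 × 0.89 × 2.15 = 0.8228 m³/s
w_4 = (12.0 − 8.0)/2 = 2 m; q_4 = 0.60 × 0.98 × 2 = 1.176 m³/s
w_5 = (16.6 − 10.5)/2 = 3.05 m; q_5 = 0.40 × 0.87 × 3.05 = 1.061 m³/s
w_6 = (22.4 − 12.0)/2 = 5.2 m; q_6 = 0.58 × 1.18 × 5.2 = 3.559 m³/s
w_7 = (28.5 − 16.6)/2 = 5.95 m; q_7 = 0.41 × 0.78 × 5.95 = 1.903 m³/s
w_8 = (28.5 − 22.4)/2 = 3.05 m; q_8 = 0.25 × 0.31 × 3.05 = 0.2364 m³/s
Q = Σ qᵢ = 9.206 m³/s

9.21 m³/s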